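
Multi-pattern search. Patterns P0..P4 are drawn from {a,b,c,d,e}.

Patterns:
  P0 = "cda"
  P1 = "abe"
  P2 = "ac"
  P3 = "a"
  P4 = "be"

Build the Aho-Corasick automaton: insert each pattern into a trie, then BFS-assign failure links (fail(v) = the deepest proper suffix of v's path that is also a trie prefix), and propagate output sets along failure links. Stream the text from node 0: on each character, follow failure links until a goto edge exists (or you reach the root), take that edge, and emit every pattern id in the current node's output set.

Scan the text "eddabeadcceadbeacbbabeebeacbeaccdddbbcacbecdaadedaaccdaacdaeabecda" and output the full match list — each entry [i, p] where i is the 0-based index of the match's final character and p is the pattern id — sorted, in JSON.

Build:
Trie (insert patterns):
  0='ε' goto a→4 b→8 c→1
  1='c' goto d→2
  2='cd' goto a→3
  3='cda' goto ·  [P0 ends]
  4='a' goto b→5 c→7  [P3 ends]
  5='ab' goto e→6
  6='abe' goto ·  [P1 ends]
  7='ac' goto ·  [P2 ends]
  8='b' goto e→9
  9='be' goto ·  [P4 ends]

Failure links (BFS by depth):
  n1('c'): parent n0 fail=0; on 'c' 0 → fail=0;  out ∅∪∅=∅
  n4('a'): parent n0 fail=0; on 'a' 0 → fail=0;  out {3}∪∅={3}
  n8('b'): parent n0 fail=0; on 'b' 0 → fail=0;  out ∅∪∅=∅
  n2('cd'): parent n1 fail=0; on 'd' 0 → fail=0;  out ∅∪∅=∅
  n5('ab'): parent n4 fail=0; on 'b' 0 → fail=8;  out ∅∪∅=∅
  n7('ac'): parent n4 fail=0; on 'c' 0 → fail=1;  out {2}∪∅={2}
  n9('be'): parent n8 fail=0; on 'e' 0 → fail=0;  out {4}∪∅={4}
  n3('cda'): parent n2 fail=0; on 'a' 0 → fail=4;  out {0}∪{3}={0,3}
  n6('abe'): parent n5 fail=8; on 'e' 8 → fail=9;  out {1}∪{4}={1,4}

Scan:
[0] read 'e'  n0⇒n0
[1] read 'd'  n0⇒n0
[2] read 'd'  n0⇒n0
[3] read 'a'  n0⇒n4  ** P3@[3:3]
[4] read 'b'  n4⇒n5
[5] read 'e'  n5⇒n6  ** P1@[3:5],P4@[4:5]
[6] read 'a'  n6⇒n4 (via fail)  ** P3@[6:6]
[7] read 'd'  n4⇒n0 (via fail)
[8] read 'c'  n0⇒n1
[9] read 'c'  n1⇒n1 (via fail)
[10] read 'e'  n1⇒n0 (via fail)
[11] read 'a'  n0⇒n4  ** P3@[11:11]
[12] read 'd'  n4⇒n0 (via fail)
[13] read 'b'  n0⇒n8
[14] read 'e'  n8⇒n9  ** P4@[13:14]
[15] read 'a'  n9⇒n4 (via fail)  ** P3@[15:15]
[16] read 'c'  n4⇒n7  ** P2@[15:16]
[17] read 'b'  n7⇒n8 (via fail)
[18] read 'b'  n8⇒n8 (via fail)
[19] read 'a'  n8⇒n4 (via fail)  ** P3@[19:19]
[20] read 'b'  n4⇒n5
[21] read 'e'  n5⇒n6  ** P1@[19:21],P4@[20:21]
[22] read 'e'  n6⇒n0 (via fail)
[23] read 'b'  n0⇒n8
[24] read 'e'  n8⇒n9  ** P4@[23:24]
[25] read 'a'  n9⇒n4 (via fail)  ** P3@[25:25]
[26] read 'c'  n4⇒n7  ** P2@[25:26]
[27] read 'b'  n7⇒n8 (via fail)
[28] read 'e'  n8⇒n9  ** P4@[27:28]
[29] read 'a'  n9⇒n4 (via fail)  ** P3@[29:29]
[30] read 'c'  n4⇒n7  ** P2@[29:30]
[31] read 'c'  n7⇒n1 (via fail)
[32] read 'd'  n1⇒n2
[33] read 'd'  n2⇒n0 (via fail)
[34] read 'd'  n0⇒n0
[35] read 'b'  n0⇒n8
[36] read 'b'  n8⇒n8 (via fail)
[37] read 'c'  n8⇒n1 (via fail)
[38] read 'a'  n1⇒n4 (via fail)  ** P3@[38:38]
[39] read 'c'  n4⇒n7  ** P2@[38:39]
[40] read 'b'  n7⇒n8 (via fail)
[41] read 'e'  n8⇒n9  ** P4@[40:41]
[42] read 'c'  n9⇒n1 (via fail)
[43] read 'd'  n1⇒n2
[44] read 'a'  n2⇒n3  ** P0@[42:44],P3@[44:44]
[45] read 'a'  n3⇒n4 (via fail)  ** P3@[45:45]
[46] read 'd'  n4⇒n0 (via fail)
[47] read 'e'  n0⇒n0
[48] read 'd'  n0⇒n0
[49] read 'a'  n0⇒n4  ** P3@[49:49]
[50] read 'a'  n4⇒n4 (via fail)  ** P3@[50:50]
[51] read 'c'  n4⇒n7  ** P2@[50:51]
[52] read 'c'  n7⇒n1 (via fail)
[53] read 'd'  n1⇒n2
[54] read 'a'  n2⇒n3  ** P0@[52:54],P3@[54:54]
[55] read 'a'  n3⇒n4 (via fail)  ** P3@[55:55]
[56] read 'c'  n4⇒n7  ** P2@[55:56]
[57] read 'd'  n7⇒n2 (via fail)
[58] read 'a'  n2⇒n3  ** P0@[56:58],P3@[58:58]
[59] read 'e'  n3⇒n0 (via fail)
[60] read 'a'  n0⇒n4  ** P3@[60:60]
[61] read 'b'  n4⇒n5
[62] read 'e'  n5⇒n6  ** P1@[60:62],P4@[61:62]
[63] read 'c'  n6⇒n1 (via fail)
[64] read 'd'  n1⇒n2
[65] read 'a'  n2⇒n3  ** P0@[63:65],P3@[65:65]

Result: [[3,3],[5,1],[5,4],[6,3],[11,3],[14,4],[15,3],[16,2],[19,3],[21,1],[21,4],[24,4],[25,3],[26,2],[28,4],[29,3],[30,2],[38,3],[39,2],[41,4],[44,0],[44,3],[45,3],[49,3],[50,3],[51,2],[54,0],[54,3],[55,3],[56,2],[58,0],[58,3],[60,3],[62,1],[62,4],[65,0],[65,3]]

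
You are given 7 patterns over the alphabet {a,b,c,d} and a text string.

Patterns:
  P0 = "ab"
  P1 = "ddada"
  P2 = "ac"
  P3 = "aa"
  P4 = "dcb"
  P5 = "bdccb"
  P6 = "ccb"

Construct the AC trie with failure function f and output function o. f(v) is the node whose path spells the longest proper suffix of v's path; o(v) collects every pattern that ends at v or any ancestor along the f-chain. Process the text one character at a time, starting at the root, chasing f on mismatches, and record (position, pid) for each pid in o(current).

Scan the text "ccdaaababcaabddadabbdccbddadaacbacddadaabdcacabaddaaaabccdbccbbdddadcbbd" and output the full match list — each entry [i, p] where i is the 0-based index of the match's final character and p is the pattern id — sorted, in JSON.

Build automaton:
Trie nodes:
  n0 'ε': a→1 b→12 c→17 d→3
  n1 'a': a→9 b→2 c→8
  n2 'ab': ·  ←P0
  n3 'd': c→10 d→4
  n4 'dd': a→5
  n5 'dda': d→6
  n6 'ddad': a→7
  n7 'ddada': ·  ←P1
  n8 'ac': ·  ←P2
  n9 'aa': ·  ←P3
  n10 'dc': b→11
  n11 'dcb': ·  ←P4
  n12 'b': d→13
  n13 'bd': c→14
  n14 'bdc': c→15
  n15 'bdcc': b→16
  n16 'bdccb': ·  ←P5
  n17 'c': c→18
  n18 'cc': b→19
  n19 'ccb': ·  ←P6

Failure links (BFS by depth):
  fail(1) 'a': from fail(0)=0 chase 'a': 0 ⇒ 0;  out=∅∪out(0)=∅
  fail(3) 'd': from fail(0)=0 chase 'd': 0 ⇒ 0;  out=∅∪out(0)=∅
  fail(12) 'b': from fail(0)=0 chase 'b': 0 ⇒ 0;  out=∅∪out(0)=∅
  fail(17) 'c': from fail(0)=0 chase 'c': 0 ⇒ 0;  out=∅∪out(0)=∅
  fail(2) 'ab': from fail(1)=0 chase 'b': 0 ⇒ 12;  out={0}∪out(12)={0}
  fail(4) 'dd': from fail(3)=0 chase 'd': 0 ⇒ 3;  out=∅∪out(3)=∅
  fail(8) 'ac': from fail(1)=0 chase 'c': 0 ⇒ 17;  out={2}∪out(17)={2}
  fail(9) 'aa': from fail(1)=0 chase 'a': 0 ⇒ 1;  out={3}∪out(1)={3}
  fail(10) 'dc': from fail(3)=0 chase 'c': 0 ⇒ 17;  out=∅∪out(17)=∅
  fail(13) 'bd': from fail(12)=0 chase 'd': 0 ⇒ 3;  out=∅∪out(3)=∅
  fail(18) 'cc': from fail(17)=0 chase 'c': 0 ⇒ 17;  out=∅∪out(17)=∅
  fail(5) 'dda': from fail(4)=3 chase 'a': 3→0 ⇒ 1;  out=∅∪out(1)=∅
  fail(11) 'dcb': from fail(10)=17 chase 'b': 17→0 ⇒ 12;  out={4}∪out(12)={4}
  fail(14) 'bdc': from fail(13)=3 chase 'c': 3 ⇒ 10;  out=∅∪out(10)=∅
  fail(19) 'ccb': from fail(18)=17 chase 'b': 17→0 ⇒ 12;  out={6}∪out(12)={6}
  fail(6) 'ddad': from fail(5)=1 chase 'd': 1→0 ⇒ 3;  out=∅∪out(3)=∅
  fail(15) 'bdcc': from fail(14)=10 chase 'c': 10→17 ⇒ 18;  out=∅∪out(18)=∅
  fail(7) 'ddada': from fail(6)=3 chase 'a': 3→0 ⇒ 1;  out={1}∪out(1)={1}
  fail(16) 'bdccb': from fail(15)=18 chase 'b': 18 ⇒ 19;  out={5}∪out(19)={5,6}

Text stream:
i=0 'c': node 0→17
i=1 'c': node 17→18
i=2 'd': node 18→3 ·f
i=3 'a': node 3→1 ·f
i=4 'a': node 1→9  ** P3@[3:4]
i=5 'a': node 9→9 ·f  ** P3@[4:5]
i=6 'b': node 9→2 ·f  ** P0@[5:6]
i=7 'a': node 2→1 ·f
i=8 'b': node 1→2  ** P0@[7:8]
i=9 'c': node 2→17 ·f
i=10 'a': node 17→1 ·f
i=11 'a': node 1→9  ** P3@[10:11]
i=12 'b': node 9→2 ·f  ** P0@[11:12]
i=13 'd': node 2→13 ·f
i=14 'd': node 13→4 ·f
i=15 'a': node 4→5
i=16 'd': node 5→6
i=17 'a': node 6→7  ** P1@[13:17]
i=18 'b': node 7→2 ·f  ** P0@[17:18]
i=19 'b': node 2→12 ·f
i=20 'd': node 12→13
i=21 'c': node 13→14
i=22 'c': node 14→15
i=23 'b': node 15→16  ** P5@[19:23],P6@[21:23]
i=24 'd': node 16→13 ·f
i=25 'd': node 13→4 ·f
i=26 'a': node 4→5
i=27 'd': node 5→6
i=28 'a': node 6→7  ** P1@[24:28]
i=29 'a': node 7→9 ·f  ** P3@[28:29]
i=30 'c': node 9→8 ·f  ** P2@[29:30]
i=31 'b': node 8→12 ·f
i=32 'a': node 12→1 ·f
i=33 'c': node 1→8  ** P2@[32:33]
i=34 'd': node 8→3 ·f
i=35 'd': node 3→4
i=36 'a': node 4→5
i=37 'd': node 5→6
i=38 'a': node 6→7  ** P1@[34:38]
i=39 'a': node 7→9 ·f  ** P3@[38:39]
i=40 'b': node 9→2 ·f  ** P0@[39:40]
i=41 'd': node 2→13 ·f
i=42 'c': node 13→14
i=43 'a': node 14→1 ·f
i=44 'c': node 1→8  ** P2@[43:44]
i=45 'a': node 8→1 ·f
i=46 'b': node 1→2  ** P0@[45:46]
i=47 'a': node 2→1 ·f
i=48 'd': node 1→3 ·f
i=49 'd': node 3→4
i=50 'a': node 4→5
i=51 'a': node 5→9 ·f  ** P3@[50:51]
i=52 'a': node 9→9 ·f  ** P3@[51:52]
i=53 'a': node 9→9 ·f  ** P3@[52:53]
i=54 'b': node 9→2 ·f  ** P0@[53:54]
i=55 'c': node 2→17 ·f
i=56 'c': node 17→18
i=57 'd': node 18→3 ·f
i=58 'b': node 3→12 ·f
i=59 'c': node 12→17 ·f
i=60 'c': node 17→18
i=61 'b': node 18→19  ** P6@[59:61]
i=62 'b': node 19→12 ·f
i=63 'd': node 12→13
i=64 'd': node 13→4 ·f
i=65 'd': node 4→4 ·f
i=66 'a': node 4→5
i=67 'd': node 5→6
i=68 'c': node 6→10 ·f
i=69 'b': node 10→11  ** P4@[67:69]
i=70 'b': node 11→12 ·f
i=71 'd': node 12→13

Matches: [[4,3],[5,3],[6,0],[8,0],[11,3],[12,0],[17,1],[18,0],[23,5],[23,6],[28,1],[29,3],[30,2],[33,2],[38,1],[39,3],[40,0],[44,2],[46,0],[51,3],[52,3],[53,3],[54,0],[61,6],[69,4]]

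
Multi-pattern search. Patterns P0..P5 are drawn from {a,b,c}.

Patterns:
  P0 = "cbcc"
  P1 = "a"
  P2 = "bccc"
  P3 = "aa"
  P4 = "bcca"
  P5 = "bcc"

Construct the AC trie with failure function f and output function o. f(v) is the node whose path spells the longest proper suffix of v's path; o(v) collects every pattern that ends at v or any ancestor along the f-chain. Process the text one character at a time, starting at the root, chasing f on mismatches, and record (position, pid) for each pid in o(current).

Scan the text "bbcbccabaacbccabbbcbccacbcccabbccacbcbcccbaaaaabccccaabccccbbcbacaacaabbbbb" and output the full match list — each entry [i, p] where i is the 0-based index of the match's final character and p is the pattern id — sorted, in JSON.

Build:
Trie nodes:
  0='ε' goto a→5 b→6 c→1
  1='c' goto b→2
  2='cb' goto c→3
  3='cbc' goto c→4
  4='cbcc' goto ·  ←P0
  5='a' goto a→10  ←P1
  6='b' goto c→7
  7='bc' goto c→8
  8='bcc' goto a→11 c→9  ←P5
  9='bccc' goto ·  ←P2
  10='aa' goto ·  ←P3
  11='bcca' goto ·  ←P4

BFS fail/out derivation:
  n1('c'): parent n0 fail=0; on 'c' 0 → fail=0;  out ∅∪∅=∅
  n5('a'): parent n0 fail=0; on 'a' 0 → fail=0;  out {1}∪∅={1}
  n6('b'): parent n0 fail=0; on 'b' 0 → fail=0;  out ∅∪∅=∅
  n2('cb'): parent n1 fail=0; on 'b' 0 → fail=6;  out ∅∪∅=∅
  n7('bc'): parent n6 fail=0; on 'c' 0 → fail=1;  out ∅∪∅=∅
  n10('aa'): parent n5 fail=0; on 'a' 0 → fail=5;  out {3}∪{1}={1,3}
  n3('cbc'): parent n2 fail=6; on 'c' 6 → fail=7;  out ∅∪∅=∅
  n8('bcc'): parent n7 fail=1; on 'c' 1→0 → fail=1;  out {5}∪∅={5}
  n4('cbcc'): parent n3 fail=7; on 'c' 7 → fail=8;  out {0}∪{5}={0,5}
  n9('bccc'): parent n8 fail=1; on 'c' 1→0 → fail=1;  out {2}∪∅={2}
  n11('bcca'): parent n8 fail=1; on 'a' 1→0 → fail=5;  out {4}∪{1}={1,4}

Scan:
i=0 'b': node 0→6
i=1 'b': node 6→6 (fail-walked)
i=2 'c': node 6→7
i=3 'b': node 7→2 (fail-walked)
i=4 'c': node 2→3
i=5 'c': node 3→4  → match P0@[2:5],P5@[3:5]
i=6 'a': node 4→11 (fail-walked)  → match P1@[6:6],P4@[3:6]
i=7 'b': node 11→6 (fail-walked)
i=8 'a': node 6→5 (fail-walked)  → match P1@[8:8]
i=9 'a': node 5→10  → match P1@[9:9],P3@[8:9]
i=10 'c': node 10→1 (fail-walked)
i=11 'b': node 1→2
i=12 'c': node 2→3
i=13 'c': node 3→4  → match P0@[10:13],P5@[11:13]
i=14 'a': node 4→11 (fail-walked)  → match P1@[14:14],P4@[11:14]
i=15 'b': node 11→6 (fail-walked)
i=16 'b': node 6→6 (fail-walked)
i=17 'b': node 6→6 (fail-walked)
i=18 'c': node 6→7
i=19 'b': node 7→2 (fail-walked)
i=20 'c': node 2→3
i=21 'c': node 3→4  → match P0@[18:21],P5@[19:21]
i=22 'a': node 4→11 (fail-walked)  → match P1@[22:22],P4@[19:22]
i=23 'c': node 11→1 (fail-walked)
i=24 'b': node 1→2
i=25 'c': node 2→3
i=26 'c': node 3→4  → match P0@[23:26],P5@[24:26]
i=27 'c': node 4→9 (fail-walked)  → match P2@[24:27]
i=28 'a': node 9→5 (fail-walked)  → match P1@[28:28]
i=29 'b': node 5→6 (fail-walked)
i=30 'b': node 6→6 (fail-walked)
i=31 'c': node 6→7
i=32 'c': node 7→8  → match P5@[30:32]
i=33 'a': node 8→11  → match P1@[33:33],P4@[30:33]
i=34 'c': node 11→1 (fail-walked)
i=35 'b': node 1→2
i=36 'c': node 2→3
i=37 'b': node 3→2 (fail-walked)
i=38 'c': node 2→3
i=39 'c': node 3→4  → match P0@[36:39],P5@[37:39]
i=40 'c': node 4→9 (fail-walked)  → match P2@[37:40]
i=41 'b': node 9→2 (fail-walked)
i=42 'a': node 2→5 (fail-walked)  → match P1@[42:42]
i=43 'a': node 5→10  → match P1@[43:43],P3@[42:43]
i=44 'a': node 10→10 (fail-walked)  → match P1@[44:44],P3@[43:44]
i=45 'a': node 10→10 (fail-walked)  → match P1@[45:45],P3@[44:45]
i=46 'a': node 10→10 (fail-walked)  → match P1@[46:46],P3@[45:46]
i=47 'b': node 10→6 (fail-walked)
i=48 'c': node 6→7
i=49 'c': node 7→8  → match P5@[47:49]
i=50 'c': node 8→9  → match P2@[47:50]
i=51 'c': node 9→1 (fail-walked)
i=52 'a': node 1→5 (fail-walked)  → match P1@[52:52]
i=53 'a': node 5→10  → match P1@[53:53],P3@[52:53]
i=54 'b': node 10→6 (fail-walked)
i=55 'c': node 6→7
i=56 'c': node 7→8  → match P5@[54:56]
i=57 'c': node 8→9  → match P2@[54:57]
i=58 'c': node 9→1 (fail-walked)
i=59 'b': node 1→2
i=60 'b': node 2→6 (fail-walked)
i=61 'c': node 6→7
i=62 'b': node 7→2 (fail-walked)
i=63 'a': node 2→5 (fail-walked)  → match P1@[63:63]
i=64 'c': node 5→1 (fail-walked)
i=65 'a': node 1→5 (fail-walked)  → match P1@[65:65]
i=66 'a': node 5→10  → match P1@[66:66],P3@[65:66]
i=67 'c': node 10→1 (fail-walked)
i=68 'a': node 1→5 (fail-walked)  → match P1@[68:68]
i=69 'a': node 5→10  → match P1@[69:69],P3@[68:69]
i=70 'b': node 10→6 (fail-walked)
i=71 'b': node 6→6 (fail-walked)
i=72 'b': node 6→6 (fail-walked)
i=73 'b': node 6→6 (fail-walked)
i=74 'b': node 6→6 (fail-walked)

All matches (sorted): [[5,0],[5,5],[6,1],[6,4],[8,1],[9,1],[9,3],[13,0],[13,5],[14,1],[14,4],[21,0],[21,5],[22,1],[22,4],[26,0],[26,5],[27,2],[28,1],[32,5],[33,1],[33,4],[39,0],[39,5],[40,2],[42,1],[43,1],[43,3],[44,1],[44,3],[45,1],[45,3],[46,1],[46,3],[49,5],[50,2],[52,1],[53,1],[53,3],[56,5],[57,2],[63,1],[65,1],[66,1],[66,3],[68,1],[69,1],[69,3]]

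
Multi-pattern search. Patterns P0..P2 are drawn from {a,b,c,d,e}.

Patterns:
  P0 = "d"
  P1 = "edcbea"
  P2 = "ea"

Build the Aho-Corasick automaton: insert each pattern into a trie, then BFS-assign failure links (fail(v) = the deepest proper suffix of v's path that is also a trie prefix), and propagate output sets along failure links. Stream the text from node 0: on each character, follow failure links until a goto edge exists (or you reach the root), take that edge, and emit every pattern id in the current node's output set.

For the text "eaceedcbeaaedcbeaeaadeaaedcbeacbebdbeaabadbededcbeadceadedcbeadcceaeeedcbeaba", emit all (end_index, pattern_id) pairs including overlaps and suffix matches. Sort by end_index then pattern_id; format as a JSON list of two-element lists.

Build automaton:
Trie (insert patterns):
  n0 'ε': d→1 e→2
  n1 'd': ·  ←P0
  n2 'e': a→8 d→3
  n3 'ed': c→4
  n4 'edc': b→5
  n5 'edcb': e→6
  n6 'edcbe': a→7
  n7 'edcbea': ·  ←P1
  n8 'ea': ·  ←P2

BFS fail/out derivation:
  n1('d'): parent n0 fail=0; on 'd' 0 → fail=0;  out {0}∪∅={0}
  n2('e'): parent n0 fail=0; on 'e' 0 → fail=0;  out ∅∪∅=∅
  n3('ed'): parent n2 fail=0; on 'd' 0 → fail=1;  out ∅∪{0}={0}
  n8('ea'): parent n2 fail=0; on 'a' 0 → fail=0;  out {2}∪∅={2}
  n4('edc'): parent n3 fail=1; on 'c' 1→0 → fail=0;  out ∅∪∅=∅
  n5('edcb'): parent n4 fail=0; on 'b' 0 → fail=0;  out ∅∪∅=∅
  n6('edcbe'): parent n5 fail=0; on 'e' 0 → fail=2;  out ∅∪∅=∅
  n7('edcbea'): parent n6 fail=2; on 'a' 2 → fail=8;  out {1}∪{2}={1,2}

Scan:
pos 0 'e': at 2
pos 1 'a': at 8  ** P2@[0:1]
pos 2 'c': at 0 (fail-walked)
pos 3 'e': at 2
pos 4 'e': at 2 (fail-walked)
pos 5 'd': at 3  ** P0@[5:5]
pos 6 'c': at 4
pos 7 'b': at 5
pos 8 'e': at 6
pos 9 'a': at 7  ** P1@[4:9],P2@[8:9]
pos 10 'a': at 0 (fail-walked)
pos 11 'e': at 2
pos 12 'd': at 3  ** P0@[12:12]
pos 13 'c': at 4
pos 14 'b': at 5
pos 15 'e': at 6
pos 16 'a': at 7  ** P1@[11:16],P2@[15:16]
pos 17 'e': at 2 (fail-walked)
pos 18 'a': at 8  ** P2@[17:18]
pos 19 'a': at 0 (fail-walked)
pos 20 'd': at 1  ** P0@[20:20]
pos 21 'e': at 2 (fail-walked)
pos 22 'a': at 8  ** P2@[21:22]
pos 23 'a': at 0 (fail-walked)
pos 24 'e': at 2
pos 25 'd': at 3  ** P0@[25:25]
pos 26 'c': at 4
pos 27 'b': at 5
pos 28 'e': at 6
pos 29 'a': at 7  ** P1@[24:29],P2@[28:29]
pos 30 'c': at 0 (fail-walked)
pos 31 'b': at 0
pos 32 'e': at 2
pos 33 'b': at 0 (fail-walked)
pos 34 'd': at 1  ** P0@[34:34]
pos 35 'b': at 0 (fail-walked)
pos 36 'e': at 2
pos 37 'a': at 8  ** P2@[36:37]
pos 38 'a': at 0 (fail-walked)
pos 39 'b': at 0
pos 40 'a': at 0
pos 41 'd': at 1  ** P0@[41:41]
pos 42 'b': at 0 (fail-walked)
pos 43 'e': at 2
pos 44 'd': at 3  ** P0@[44:44]
pos 45 'e': at 2 (fail-walked)
pos 46 'd': at 3  ** P0@[46:46]
pos 47 'c': at 4
pos 48 'b': at 5
pos 49 'e': at 6
pos 50 'a': at 7  ** P1@[45:50],P2@[49:50]
pos 51 'd': at 1 (fail-walked)  ** P0@[51:51]
pos 52 'c': at 0 (fail-walked)
pos 53 'e': at 2
pos 54 'a': at 8  ** P2@[53:54]
pos 55 'd': at 1 (fail-walked)  ** P0@[55:55]
pos 56 'e': at 2 (fail-walked)
pos 57 'd': at 3  ** P0@[57:57]
pos 58 'c': at 4
pos 59 'b': at 5
pos 60 'e': at 6
pos 61 'a': at 7  ** P1@[56:61],P2@[60:61]
pos 62 'd': at 1 (fail-walked)  ** P0@[62:62]
pos 63 'c': at 0 (fail-walked)
pos 64 'c': at 0
pos 65 'e': at 2
pos 66 'a': at 8  ** P2@[65:66]
pos 67 'e': at 2 (fail-walked)
pos 68 'e': at 2 (fail-walked)
pos 69 'e': at 2 (fail-walked)
pos 70 'd': at 3  ** P0@[70:70]
pos 71 'c': at 4
pos 72 'b': at 5
pos 73 'e': at 6
pos 74 'a': at 7  ** P1@[69:74],P2@[73:74]
pos 75 'b': at 0 (fail-walked)
pos 76 'a': at 0

All matches (sorted): [[1,2],[5,0],[9,1],[9,2],[12,0],[16,1],[16,2],[18,2],[20,0],[22,2],[25,0],[29,1],[29,2],[34,0],[37,2],[41,0],[44,0],[46,0],[50,1],[50,2],[51,0],[54,2],[55,0],[57,0],[61,1],[61,2],[62,0],[66,2],[70,0],[74,1],[74,2]]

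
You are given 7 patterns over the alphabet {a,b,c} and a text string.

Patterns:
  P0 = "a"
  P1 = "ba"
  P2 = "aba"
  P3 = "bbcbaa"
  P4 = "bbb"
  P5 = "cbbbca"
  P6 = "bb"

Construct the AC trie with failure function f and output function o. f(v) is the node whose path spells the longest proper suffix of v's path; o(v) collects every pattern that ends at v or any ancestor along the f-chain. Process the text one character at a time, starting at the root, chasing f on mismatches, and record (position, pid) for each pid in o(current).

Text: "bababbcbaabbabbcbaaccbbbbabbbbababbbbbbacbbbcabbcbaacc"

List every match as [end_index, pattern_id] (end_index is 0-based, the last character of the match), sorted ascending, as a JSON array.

Construct AC machine:
Trie nodes:
  0='ε' goto a→1 b→2 c→12
  1='a' goto b→4  ←P0
  2='b' goto a→3 b→6
  3='ba' goto ·  ←P1
  4='ab' goto a→5
  5='aba' goto ·  ←P2
  6='bb' goto b→11 c→7  ←P6
  7='bbc' goto b→8
  8='bbcb' goto a→9
  9='bbcba' goto a→10
  10='bbcbaa' goto ·  ←P3
  11='bbb' goto ·  ←P4
  12='c' goto b→13
  13='cb' goto b→14
  14='cbb' goto b→15
  15='cbbb' goto c→16
  16='cbbbc' goto a→17
  17='cbbbca' goto ·  ←P5

Failure links (BFS by depth):
  fail(1) 'a': from fail(0)=0 chase 'a': 0 ⇒ 0;  out={0}∪out(0)={0}
  fail(2) 'b': from fail(0)=0 chase 'b': 0 ⇒ 0;  out=∅∪out(0)=∅
  fail(12) 'c': from fail(0)=0 chase 'c': 0 ⇒ 0;  out=∅∪out(0)=∅
  fail(3) 'ba': from fail(2)=0 chase 'a': 0 ⇒ 1;  out={1}∪out(1)={0,1}
  fail(4) 'ab': from fail(1)=0 chase 'b': 0 ⇒ 2;  out=∅∪out(2)=∅
  fail(6) 'bb': from fail(2)=0 chase 'b': 0 ⇒ 2;  out={6}∪out(2)={6}
  fail(13) 'cb': from fail(12)=0 chase 'b': 0 ⇒ 2;  out=∅∪out(2)=∅
  fail(5) 'aba': from fail(4)=2 chase 'a': 2 ⇒ 3;  out={2}∪out(3)={0,1,2}
  fail(7) 'bbc': from fail(6)=2 chase 'c': 2→0 ⇒ 12;  out=∅∪out(12)=∅
  fail(11) 'bbb': from fail(6)=2 chase 'b': 2 ⇒ 6;  out={4}∪out(6)={4,6}
  fail(14) 'cbb': from fail(13)=2 chase 'b': 2 ⇒ 6;  out=∅∪out(6)={6}
  fail(8) 'bbcb': from fail(7)=12 chase 'b': 12 ⇒ 13;  out=∅∪out(13)=∅
  fail(15) 'cbbb': from fail(14)=6 chase 'b': 6 ⇒ 11;  out=∅∪out(11)={4,6}
  fail(9) 'bbcba': from fail(8)=13 chase 'a': 13→2 ⇒ 3;  out=∅∪out(3)={0,1}
  fail(16) 'cbbbc': from fail(15)=11 chase 'c': 11→6 ⇒ 7;  out=∅∪out(7)=∅
  fail(10) 'bbcbaa': from fail(9)=3 chase 'a': 3→1→0 ⇒ 1;  out={3}∪out(1)={0,3}
  fail(17) 'cbbbca': from fail(16)=7 chase 'a': 7→12→0 ⇒ 1;  out={5}∪out(1)={0,5}

Run:
i=0 'b': node 0→2
i=1 'a': node 2→3  emit P0@[1:1],P1@[0:1]
i=2 'b': node 3→4 ·f
i=3 'a': node 4→5  emit P0@[3:3],P1@[2:3],P2@[1:3]
i=4 'b': node 5→4 ·f
i=5 'b': node 4→6 ·f  emit P6@[4:5]
i=6 'c': node 6→7
i=7 'b': node 7→8
i=8 'a': node 8→9  emit P0@[8:8],P1@[7:8]
i=9 'a': node 9→10  emit P0@[9:9],P3@[4:9]
i=10 'b': node 10→4 ·f
i=11 'b': node 4→6 ·f  emit P6@[10:11]
i=12 'a': node 6→3 ·f  emit P0@[12:12],P1@[11:12]
i=13 'b': node 3→4 ·f
i=14 'b': node 4→6 ·f  emit P6@[13:14]
i=15 'c': node 6→7
i=16 'b': node 7→8
i=17 'a': node 8→9  emit P0@[17:17],P1@[16:17]
i=18 'a': node 9→10  emit P0@[18:18],P3@[13:18]
i=19 'c': node 10→12 ·f
i=20 'c': node 12→12 ·f
i=21 'b': node 12→13
i=22 'b': node 13→14  emit P6@[21:22]
i=23 'b': node 14→15  emit P4@[21:23],P6@[22:23]
i=24 'b': node 15→11 ·f  emit P4@[22:24],P6@[23:24]
i=25 'a': node 11→3 ·f  emit P0@[25:25],P1@[24:25]
i=26 'b': node 3→4 ·f
i=27 'b': node 4→6 ·f  emit P6@[26:27]
i=28 'b': node 6→11  emit P4@[26:28],P6@[27:28]
i=29 'b': node 11→11 ·f  emit P4@[27:29],P6@[28:29]
i=30 'a': node 11→3 ·f  emit P0@[30:30],P1@[29:30]
i=31 'b': node 3→4 ·f
i=32 'a': node 4→5  emit P0@[32:32],P1@[31:32],P2@[30:32]
i=33 'b': node 5→4 ·f
i=34 'b': node 4→6 ·f  emit P6@[33:34]
i=35 'b': node 6→11  emit P4@[33:35],P6@[34:35]
i=36 'b': node 11→11 ·f  emit P4@[34:36],P6@[35:36]
i=37 'b': node 11→11 ·f  emit P4@[35:37],P6@[36:37]
i=38 'b': node 11→11 ·f  emit P4@[36:38],P6@[37:38]
i=39 'a': node 11→3 ·f  emit P0@[39:39],P1@[38:39]
i=40 'c': node 3→12 ·f
i=41 'b': node 12→13
i=42 'b': node 13→14  emit P6@[41:42]
i=43 'b': node 14→15  emit P4@[41:43],P6@[42:43]
i=44 'c': node 15→16
i=45 'a': node 16→17  emit P0@[45:45],P5@[40:45]
i=46 'b': node 17→4 ·f
i=47 'b': node 4→6 ·f  emit P6@[46:47]
i=48 'c': node 6→7
i=49 'b': node 7→8
i=50 'a': node 8→9  emit P0@[50:50],P1@[49:50]
i=51 'a': node 9→10  emit P0@[51:51],P3@[46:51]
i=52 'c': node 10→12 ·f
i=53 'c': node 12→12 ·f

All matches (sorted): [[1,0],[1,1],[3,0],[3,1],[3,2],[5,6],[8,0],[8,1],[9,0],[9,3],[11,6],[12,0],[12,1],[14,6],[17,0],[17,1],[18,0],[18,3],[22,6],[23,4],[23,6],[24,4],[24,6],[25,0],[25,1],[27,6],[28,4],[28,6],[29,4],[29,6],[30,0],[30,1],[32,0],[32,1],[32,2],[34,6],[35,4],[35,6],[36,4],[36,6],[37,4],[37,6],[38,4],[38,6],[39,0],[39,1],[42,6],[43,4],[43,6],[45,0],[45,5],[47,6],[50,0],[50,1],[51,0],[51,3]]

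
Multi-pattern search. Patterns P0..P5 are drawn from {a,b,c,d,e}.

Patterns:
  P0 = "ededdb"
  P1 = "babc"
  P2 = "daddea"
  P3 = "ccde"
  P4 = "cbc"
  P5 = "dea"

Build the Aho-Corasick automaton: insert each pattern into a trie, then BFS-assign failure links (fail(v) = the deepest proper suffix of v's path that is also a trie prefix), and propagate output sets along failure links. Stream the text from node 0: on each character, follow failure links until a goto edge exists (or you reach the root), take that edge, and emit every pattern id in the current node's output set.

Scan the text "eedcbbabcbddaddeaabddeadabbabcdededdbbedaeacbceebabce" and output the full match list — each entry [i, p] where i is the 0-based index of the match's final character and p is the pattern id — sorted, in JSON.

Build:
Trie nodes:
  n0 'ε': b→7 c→17 d→11 e→1
  n1 'e': d→2
  n2 'ed': e→3
  n3 'ede': d→4
  n4 'eded': d→5
  n5 'ededd': b→6
  n6 'ededdb': ·  [P0 ends]
  n7 'b': a→8
  n8 'ba': b→9
  n9 'bab': c→10
  n10 'babc': ·  [P1 ends]
  n11 'd': a→12 e→23
  n12 'da': d→13
  n13 'dad': d→14
  n14 'dadd': e→15
  n15 'dadde': a→16
  n16 'daddea': ·  [P2 ends]
  n17 'c': b→21 c→18
  n18 'cc': d→19
  n19 'ccd': e→20
  n20 'ccde': ·  [P3 ends]
  n21 'cb': c→22
  n22 'cbc': ·  [P4 ends]
  n23 'de': a→24
  n24 'dea': ·  [P5 ends]

BFS fail/out derivation:
  n1('e'): parent n0 fail=0; on 'e' 0 → fail=0;  out ∅∪∅=∅
  n7('b'): parent n0 fail=0; on 'b' 0 → fail=0;  out ∅∪∅=∅
  n11('d'): parent n0 fail=0; on 'd' 0 → fail=0;  out ∅∪∅=∅
  n17('c'): parent n0 fail=0; on 'c' 0 → fail=0;  out ∅∪∅=∅
  n2('ed'): parent n1 fail=0; on 'd' 0 → fail=11;  out ∅∪∅=∅
  n8('ba'): parent n7 fail=0; on 'a' 0 → fail=0;  out ∅∪∅=∅
  n12('da'): parent n11 fail=0; on 'a' 0 → fail=0;  out ∅∪∅=∅
  n18('cc'): parent n17 fail=0; on 'c' 0 → fail=17;  out ∅∪∅=∅
  n21('cb'): parent n17 fail=0; on 'b' 0 → fail=7;  out ∅∪∅=∅
  n23('de'): parent n11 fail=0; on 'e' 0 → fail=1;  out ∅∪∅=∅
  n3('ede'): parent n2 fail=11; on 'e' 11 → fail=23;  out ∅∪∅=∅
  n9('bab'): parent n8 fail=0; on 'b' 0 → fail=7;  out ∅∪∅=∅
  n13('dad'): parent n12 fail=0; on 'd' 0 → fail=11;  out ∅∪∅=∅
  n19('ccd'): parent n18 fail=17; on 'd' 17→0 → fail=11;  out ∅∪∅=∅
  n22('cbc'): parent n21 fail=7; on 'c' 7→0 → fail=17;  out {4}∪∅={4}
  n24('dea'): parent n23 fail=1; on 'a' 1→0 → fail=0;  out {5}∪∅={5}
  n4('eded'): parent n3 fail=23; on 'd' 23→1 → fail=2;  out ∅∪∅=∅
  n10('babc'): parent n9 fail=7; on 'c' 7→0 → fail=17;  out {1}∪∅={1}
  n14('dadd'): parent n13 fail=11; on 'd' 11→0 → fail=11;  out ∅∪∅=∅
  n20('ccde'): parent n19 fail=11; on 'e' 11 → fail=23;  out {3}∪∅={3}
  n5('ededd'): parent n4 fail=2; on 'd' 2→11→0 → fail=11;  out ∅∪∅=∅
  n15('dadde'): parent n14 fail=11; on 'e' 11 → fail=23;  out ∅∪∅=∅
  n6('ededdb'): parent n5 fail=11; on 'b' 11→0 → fail=7;  out {0}∪∅={0}
  n16('daddea'): parent n15 fail=23; on 'a' 23 → fail=24;  out {2}∪{5}={2,5}

Run:
i=0 'e': node 0→1
i=1 'e': node 1→1 (via fail)
i=2 'd': node 1→2
i=3 'c': node 2→17 (via fail)
i=4 'b': node 17→21
i=5 'b': node 21→7 (via fail)
i=6 'a': node 7→8
i=7 'b': node 8→9
i=8 'c': node 9→10  ** P1@[5:8]
i=9 'b': node 10→21 (via fail)
i=10 'd': node 21→11 (via fail)
i=11 'd': node 11→11 (via fail)
i=12 'a': node 11→12
i=13 'd': node 12→13
i=14 'd': node 13→14
i=15 'e': node 14→15
i=16 'a': node 15→16  ** P2@[11:16],P5@[14:16]
i=17 'a': node 16→0 (via fail)
i=18 'b': node 0→7
i=19 'd': node 7→11 (via fail)
i=20 'd': node 11→11 (via fail)
i=21 'e': node 11→23
i=22 'a': node 23→24  ** P5@[20:22]
i=23 'd': node 24→11 (via fail)
i=24 'a': node 11→12
i=25 'b': node 12→7 (via fail)
i=26 'b': node 7→7 (via fail)
i=27 'a': node 7→8
i=28 'b': node 8→9
i=29 'c': node 9→10  ** P1@[26:29]
i=30 'd': node 10→11 (via fail)
i=31 'e': node 11→23
i=32 'd': node 23→2 (via fail)
i=33 'e': node 2→3
i=34 'd': node 3→4
i=35 'd': node 4→5
i=36 'b': node 5→6  ** P0@[31:36]
i=37 'b': node 6→7 (via fail)
i=38 'e': node 7→1 (via fail)
i=39 'd': node 1→2
i=40 'a': node 2→12 (via fail)
i=41 'e': node 12→1 (via fail)
i=42 'a': node 1→0 (via fail)
i=43 'c': node 0→17
i=44 'b': node 17→21
i=45 'c': node 21→22  ** P4@[43:45]
i=46 'e': node 22→1 (via fail)
i=47 'e': node 1→1 (via fail)
i=48 'b': node 1→7 (via fail)
i=49 'a': node 7→8
i=50 'b': node 8→9
i=51 'c': node 9→10  ** P1@[48:51]
i=52 'e': node 10→1 (via fail)

Result: [[8,1],[16,2],[16,5],[22,5],[29,1],[36,0],[45,4],[51,1]]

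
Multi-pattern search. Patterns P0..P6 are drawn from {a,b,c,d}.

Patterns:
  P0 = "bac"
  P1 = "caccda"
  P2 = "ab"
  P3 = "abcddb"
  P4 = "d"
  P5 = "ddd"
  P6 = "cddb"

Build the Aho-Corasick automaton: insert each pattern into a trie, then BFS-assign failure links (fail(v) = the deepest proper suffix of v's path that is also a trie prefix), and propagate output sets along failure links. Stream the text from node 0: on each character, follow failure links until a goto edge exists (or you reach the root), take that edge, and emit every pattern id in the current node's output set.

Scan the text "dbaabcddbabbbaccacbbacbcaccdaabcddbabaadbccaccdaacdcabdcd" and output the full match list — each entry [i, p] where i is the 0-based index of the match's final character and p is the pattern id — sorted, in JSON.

Construct AC machine:
Trie (insert patterns):
  n0 'ε': a→10 b→1 c→4 d→16
  n1 'b': a→2
  n2 'ba': c→3
  n3 'bac': ·  ←P0
  n4 'c': a→5 d→19
  n5 'ca': c→6
  n6 'cac': c→7
  n7 'cacc': d→8
  n8 'caccd': a→9
  n9 'caccda': ·  ←P1
  n10 'a': b→11
  n11 'ab': c→12  ←P2
  n12 'abc': d→13
  n13 'abcd': d→14
  n14 'abcdd': b→15
  n15 'abcddb': ·  ←P3
  n16 'd': d→17  ←P4
  n17 'dd': d→18
  n18 'ddd': ·  ←P5
  n19 'cd': d→20
  n20 'cdd': b→21
  n21 'cddb': ·  ←P6

BFS fail/out derivation:
  fail(1) 'b': from fail(0)=0 chase 'b': 0 ⇒ 0;  out=∅∪out(0)=∅
  fail(4) 'c': from fail(0)=0 chase 'c': 0 ⇒ 0;  out=∅∪out(0)=∅
  fail(10) 'a': from fail(0)=0 chase 'a': 0 ⇒ 0;  out=∅∪out(0)=∅
  fail(16) 'd': from fail(0)=0 chase 'd': 0 ⇒ 0;  out={4}∪out(0)={4}
  fail(2) 'ba': from fail(1)=0 chase 'a': 0 ⇒ 10;  out=∅∪out(10)=∅
  fail(5) 'ca': from fail(4)=0 chase 'a': 0 ⇒ 10;  out=∅∪out(10)=∅
  fail(11) 'ab': from fail(10)=0 chase 'b': 0 ⇒ 1;  out={2}∪out(1)={2}
  fail(17) 'dd': from fail(16)=0 chase 'd': 0 ⇒ 16;  out=∅∪out(16)={4}
  fail(19) 'cd': from fail(4)=0 chase 'd': 0 ⇒ 16;  out=∅∪out(16)={4}
  fail(3) 'bac': from fail(2)=10 chase 'c': 10→0 ⇒ 4;  out={0}∪out(4)={0}
  fail(6) 'cac': from fail(5)=10 chase 'c': 10→0 ⇒ 4;  out=∅∪out(4)=∅
  fail(12) 'abc': from fail(11)=1 chase 'c': 1→0 ⇒ 4;  out=∅∪out(4)=∅
  fail(18) 'ddd': from fail(17)=16 chase 'd': 16 ⇒ 17;  out={5}∪out(17)={4,5}
  fail(20) 'cdd': from fail(19)=16 chase 'd': 16 ⇒ 17;  out=∅∪out(17)={4}
  fail(7) 'cacc': from fail(6)=4 chase 'c': 4→0 ⇒ 4;  out=∅∪out(4)=∅
  fail(13) 'abcd': from fail(12)=4 chase 'd': 4 ⇒ 19;  out=∅∪out(19)={4}
  fail(21) 'cddb': from fail(20)=17 chase 'b': 17→16→0 ⇒ 1;  out={6}∪out(1)={6}
  fail(8) 'caccd': from fail(7)=4 chase 'd': 4 ⇒ 19;  out=∅∪out(19)={4}
  fail(14) 'abcdd': from fail(13)=19 chase 'd': 19 ⇒ 20;  out=∅∪out(20)={4}
  fail(9) 'caccda': from fail(8)=19 chase 'a': 19→16→0 ⇒ 10;  out={1}∪out(10)={1}
  fail(15) 'abcddb': from fail(14)=20 chase 'b': 20 ⇒ 21;  out={3}∪out(21)={3,6}

Run:
i=0 'd': node 0→16  emit P4@[0:0]
i=1 'b': node 16→1 (via fail)
i=2 'a': node 1→2
i=3 'a': node 2→10 (via fail)
i=4 'b': node 10→11  emit P2@[3:4]
i=5 'c': node 11→12
i=6 'd': node 12→13  emit P4@[6:6]
i=7 'd': node 13→14  emit P4@[7:7]
i=8 'b': node 14→15  emit P3@[3:8],P6@[5:8]
i=9 'a': node 15→2 (via fail)
i=10 'b': node 2→11 (via fail)  emit P2@[9:10]
i=11 'b': node 11→1 (via fail)
i=12 'b': node 1→1 (via fail)
i=13 'a': node 1→2
i=14 'c': node 2→3  emit P0@[12:14]
i=15 'c': node 3→4 (via fail)
i=16 'a': node 4→5
i=17 'c': node 5→6
i=18 'b': node 6→1 (via fail)
i=19 'b': node 1→1 (via fail)
i=20 'a': node 1→2
i=21 'c': node 2→3  emit P0@[19:21]
i=22 'b': node 3→1 (via fail)
i=23 'c': node 1→4 (via fail)
i=24 'a': node 4→5
i=25 'c': node 5→6
i=26 'c': node 6→7
i=27 'd': node 7→8  emit P4@[27:27]
i=28 'a': node 8→9  emit P1@[23:28]
i=29 'a': node 9→10 (via fail)
i=30 'b': node 10→11  emit P2@[29:30]
i=31 'c': node 11→12
i=32 'd': node 12→13  emit P4@[32:32]
i=33 'd': node 13→14  emit P4@[33:33]
i=34 'b': node 14→15  emit P3@[29:34],P6@[31:34]
i=35 'a': node 15→2 (via fail)
i=36 'b': node 2→11 (via fail)  emit P2@[35:36]
i=37 'a': node 11→2 (via fail)
i=38 'a': node 2→10 (via fail)
i=39 'd': node 10→16 (via fail)  emit P4@[39:39]
i=40 'b': node 16→1 (via fail)
i=41 'c': node 1→4 (via fail)
i=42 'c': node 4→4 (via fail)
i=43 'a': node 4→5
i=44 'c': node 5→6
i=45 'c': node 6→7
i=46 'd': node 7→8  emit P4@[46:46]
i=47 'a': node 8→9  emit P1@[42:47]
i=48 'a': node 9→10 (via fail)
i=49 'c': node 10→4 (via fail)
i=50 'd': node 4→19  emit P4@[50:50]
i=51 'c': node 19→4 (via fail)
i=52 'a': node 4→5
i=53 'b': node 5→11 (via fail)  emit P2@[52:53]
i=54 'd': node 11→16 (via fail)  emit P4@[54:54]
i=55 'c': node 16→4 (via fail)
i=56 'd': node 4→19  emit P4@[56:56]

Result: [[0,4],[4,2],[6,4],[7,4],[8,3],[8,6],[10,2],[14,0],[21,0],[27,4],[28,1],[30,2],[32,4],[33,4],[34,3],[34,6],[36,2],[39,4],[46,4],[47,1],[50,4],[53,2],[54,4],[56,4]]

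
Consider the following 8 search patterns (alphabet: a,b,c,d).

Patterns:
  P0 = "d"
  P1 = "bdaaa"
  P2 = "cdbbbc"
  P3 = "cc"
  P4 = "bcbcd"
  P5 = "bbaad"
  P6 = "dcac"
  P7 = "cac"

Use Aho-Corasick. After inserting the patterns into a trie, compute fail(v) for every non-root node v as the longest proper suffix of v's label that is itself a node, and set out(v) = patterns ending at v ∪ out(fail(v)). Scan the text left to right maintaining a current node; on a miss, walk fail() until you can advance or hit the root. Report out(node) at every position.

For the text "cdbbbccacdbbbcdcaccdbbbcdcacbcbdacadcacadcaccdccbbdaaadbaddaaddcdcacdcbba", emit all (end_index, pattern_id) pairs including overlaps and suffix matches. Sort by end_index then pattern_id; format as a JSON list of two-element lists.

Construct AC machine:
Trie nodes:
  n0 'ε': b→2 c→7 d→1
  n1 'd': c→22  [P0 ends]
  n2 'b': b→18 c→14 d→3
  n3 'bd': a→4
  n4 'bda': a→5
  n5 'bdaa': a→6
  n6 'bdaaa': ·  [P1 ends]
  n7 'c': a→25 c→13 d→8
  n8 'cd': b→9
  n9 'cdb': b→10
  n10 'cdbb': b→11
  n11 'cdbbb': c→12
  n12 'cdbbbc': ·  [P2 ends]
  n13 'cc': ·  [P3 ends]
  n14 'bc': b→15
  n15 'bcb': c→16
  n16 'bcbc': d→17
  n17 'bcbcd': ·  [P4 ends]
  n18 'bb': a→19
  n19 'bba': a→20
  n20 'bbaa': d→21
  n21 'bbaad': ·  [P5 ends]
  n22 'dc': a→23
  n23 'dca': c→24
  n24 'dcac': ·  [P6 ends]
  n25 'ca': c→26
  n26 'cac': ·  [P7 ends]

Failure links (BFS by depth):
  n1('d'): parent n0 fail=0; on 'd' 0 → fail=0;  out {0}∪∅={0}
  n2('b'): parent n0 fail=0; on 'b' 0 → fail=0;  out ∅∪∅=∅
  n7('c'): parent n0 fail=0; on 'c' 0 → fail=0;  out ∅∪∅=∅
  n3('bd'): parent n2 fail=0; on 'd' 0 → fail=1;  out ∅∪{0}={0}
  n8('cd'): parent n7 fail=0; on 'd' 0 → fail=1;  out ∅∪{0}={0}
  n13('cc'): parent n7 fail=0; on 'c' 0 → fail=7;  out {3}∪∅={3}
  n14('bc'): parent n2 fail=0; on 'c' 0 → fail=7;  out ∅∪∅=∅
  n18('bb'): parent n2 fail=0; on 'b' 0 → fail=2;  out ∅∪∅=∅
  n22('dc'): parent n1 fail=0; on 'c' 0 → fail=7;  out ∅∪∅=∅
  n25('ca'): parent n7 fail=0; on 'a' 0 → fail=0;  out ∅∪∅=∅
  n4('bda'): parent n3 fail=1; on 'a' 1→0 → fail=0;  out ∅∪∅=∅
  n9('cdb'): parent n8 fail=1; on 'b' 1→0 → fail=2;  out ∅∪∅=∅
  n15('bcb'): parent n14 fail=7; on 'b' 7→0 → fail=2;  out ∅∪∅=∅
  n19('bba'): parent n18 fail=2; on 'a' 2→0 → fail=0;  out ∅∪∅=∅
  n23('dca'): parent n22 fail=7; on 'a' 7 → fail=25;  out ∅∪∅=∅
  n26('cac'): parent n25 fail=0; on 'c' 0 → fail=7;  out {7}∪∅={7}
  n5('bdaa'): parent n4 fail=0; on 'a' 0 → fail=0;  out ∅∪∅=∅
  n10('cdbb'): parent n9 fail=2; on 'b' 2 → fail=18;  out ∅∪∅=∅
  n16('bcbc'): parent n15 fail=2; on 'c' 2 → fail=14;  out ∅∪∅=∅
  n20('bbaa'): parent n19 fail=0; on 'a' 0 → fail=0;  out ∅∪∅=∅
  n24('dcac'): parent n23 fail=25; on 'c' 25 → fail=26;  out {6}∪{7}={6,7}
  n6('bdaaa'): parent n5 fail=0; on 'a' 0 → fail=0;  out {1}∪∅={1}
  n11('cdbbb'): parent n10 fail=18; on 'b' 18→2 → fail=18;  out ∅∪∅=∅
  n17('bcbcd'): parent n16 fail=14; on 'd' 14→7 → fail=8;  out {4}∪{0}={0,4}
  n21('bbaad'): parent n20 fail=0; on 'd' 0 → fail=1;  out {5}∪{0}={0,5}
  n12('cdbbbc'): parent n11 fail=18; on 'c' 18→2 → fail=14;  out {2}∪∅={2}

Text stream:
i=0 'c': node 0→7
i=1 'd': node 7→8  emit P0@[1:1]
i=2 'b': node 8→9
i=3 'b': node 9→10
i=4 'b': node 10→11
i=5 'c': node 11→12  emit P2@[0:5]
i=6 'c': node 12→13 ·f  emit P3@[5:6]
i=7 'a': node 13→25 ·f
i=8 'c': node 25→26  emit P7@[6:8]
i=9 'd': node 26→8 ·f  emit P0@[9:9]
i=10 'b': node 8→9
i=11 'b': node 9→10
i=12 'b': node 10→11
i=13 'c': node 11→12  emit P2@[8:13]
i=14 'd': node 12→8 ·f  emit P0@[14:14]
i=15 'c': node 8→22 ·f
i=16 'a': node 22→23
i=17 'c': node 23→24  emit P6@[14:17],P7@[15:17]
i=18 'c': node 24→13 ·f  emit P3@[17:18]
i=19 'd': node 13→8 ·f  emit P0@[19:19]
i=20 'b': node 8→9
i=21 'b': node 9→10
i=22 'b': node 10→11
i=23 'c': node 11→12  emit P2@[18:23]
i=24 'd': node 12→8 ·f  emit P0@[24:24]
i=25 'c': node 8→22 ·f
i=26 'a': node 22→23
i=27 'c': node 23→24  emit P6@[24:27],P7@[25:27]
i=28 'b': node 24→2 ·f
i=29 'c': node 2→14
i=30 'b': node 14→15
i=31 'd': node 15→3 ·f  emit P0@[31:31]
i=32 'a': node 3→4
i=33 'c': node 4→7 ·f
i=34 'a': node 7→25
i=35 'd': node 25→1 ·f  emit P0@[35:35]
i=36 'c': node 1→22
i=37 'a': node 22→23
i=38 'c': node 23→24  emit P6@[35:38],P7@[36:38]
i=39 'a': node 24→25 ·f
i=40 'd': node 25→1 ·f  emit P0@[40:40]
i=41 'c': node 1→22
i=42 'a': node 22→23
i=43 'c': node 23→24  emit P6@[40:43],P7@[41:43]
i=44 'c': node 24→13 ·f  emit P3@[43:44]
i=45 'd': node 13→8 ·f  emit P0@[45:45]
i=46 'c': node 8→22 ·f
i=47 'c': node 22→13 ·f  emit P3@[46:47]
i=48 'b': node 13→2 ·f
i=49 'b': node 2→18
i=50 'd': node 18→3 ·f  emit P0@[50:50]
i=51 'a': node 3→4
i=52 'a': node 4→5
i=53 'a': node 5→6  emit P1@[49:53]
i=54 'd': node 6→1 ·f  emit P0@[54:54]
i=55 'b': node 1→2 ·f
i=56 'a': node 2→0 ·f
i=57 'd': node 0→1  emit P0@[57:57]
i=58 'd': node 1→1 ·f  emit P0@[58:58]
i=59 'a': node 1→0 ·f
i=60 'a': node 0→0
i=61 'd': node 0→1  emit P0@[61:61]
i=62 'd': node 1→1 ·f  emit P0@[62:62]
i=63 'c': node 1→22
i=64 'd': node 22→8 ·f  emit P0@[64:64]
i=65 'c': node 8→22 ·f
i=66 'a': node 22→23
i=67 'c': node 23→24  emit P6@[64:67],P7@[65:67]
i=68 'd': node 24→8 ·f  emit P0@[68:68]
i=69 'c': node 8→22 ·f
i=70 'b': node 22→2 ·f
i=71 'b': node 2→18
i=72 'a': node 18→19

All matches (sorted): [[1,0],[5,2],[6,3],[8,7],[9,0],[13,2],[14,0],[17,6],[17,7],[18,3],[19,0],[23,2],[24,0],[27,6],[27,7],[31,0],[35,0],[38,6],[38,7],[40,0],[43,6],[43,7],[44,3],[45,0],[47,3],[50,0],[53,1],[54,0],[57,0],[58,0],[61,0],[62,0],[64,0],[67,6],[67,7],[68,0]]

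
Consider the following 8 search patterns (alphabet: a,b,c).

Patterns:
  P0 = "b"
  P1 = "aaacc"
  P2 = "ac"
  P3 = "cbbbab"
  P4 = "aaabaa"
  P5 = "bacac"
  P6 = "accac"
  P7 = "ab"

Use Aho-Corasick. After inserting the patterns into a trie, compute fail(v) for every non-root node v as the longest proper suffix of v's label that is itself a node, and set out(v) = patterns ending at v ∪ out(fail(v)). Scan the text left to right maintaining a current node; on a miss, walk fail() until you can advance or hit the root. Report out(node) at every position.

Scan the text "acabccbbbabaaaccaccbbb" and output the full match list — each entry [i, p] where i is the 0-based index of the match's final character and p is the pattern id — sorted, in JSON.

Construct AC machine:
Trie (insert patterns):
  0='ε' goto a→2 b→1 c→8
  1='b' goto a→17  [P0 ends]
  2='a' goto a→3 b→24 c→7
  3='aa' goto a→4
  4='aaa' goto b→14 c→5
  5='aaac' goto c→6
  6='aaacc' goto ·  [P1 ends]
  7='ac' goto c→21  [P2 ends]
  8='c' goto b→9
  9='cb' goto b→10
  10='cbb' goto b→11
  11='cbbb' goto a→12
  12='cbbba' goto b→13
  13='cbbbab' goto ·  [P3 ends]
  14='aaab' goto a→15
  15='aaaba' goto a→16
  16='aaabaa' goto ·  [P4 ends]
  17='ba' goto c→18
  18='bac' goto a→19
  19='baca' goto c→20
  20='bacac' goto ·  [P5 ends]
  21='acc' goto a→22
  22='acca' goto c→23
  23='accac' goto ·  [P6 ends]
  24='ab' goto ·  [P7 ends]

Failure links (BFS by depth):
  fail(1) 'b': from fail(0)=0 chase 'b': 0 ⇒ 0;  out={0}∪out(0)={0}
  fail(2) 'a': from fail(0)=0 chase 'a': 0 ⇒ 0;  out=∅∪out(0)=∅
  fail(8) 'c': from fail(0)=0 chase 'c': 0 ⇒ 0;  out=∅∪out(0)=∅
  fail(3) 'aa': from fail(2)=0 chase 'a': 0 ⇒ 2;  out=∅∪out(2)=∅
  fail(7) 'ac': from fail(2)=0 chase 'c': 0 ⇒ 8;  out={2}∪out(8)={2}
  fail(9) 'cb': from fail(8)=0 chase 'b': 0 ⇒ 1;  out=∅∪out(1)={0}
  fail(17) 'ba': from fail(1)=0 chase 'a': 0 ⇒ 2;  out=∅∪out(2)=∅
  fail(24) 'ab': from fail(2)=0 chase 'b': 0 ⇒ 1;  out={7}∪out(1)={0,7}
  fail(4) 'aaa': from fail(3)=2 chase 'a': 2 ⇒ 3;  out=∅∪out(3)=∅
  fail(10) 'cbb': from fail(9)=1 chase 'b': 1→0 ⇒ 1;  out=∅∪out(1)={0}
  fail(18) 'bac': from fail(17)=2 chase 'c': 2 ⇒ 7;  out=∅∪out(7)={2}
  fail(21) 'acc': from fail(7)=8 chase 'c': 8→0 ⇒ 8;  out=∅∪out(8)=∅
  fail(5) 'aaac': from fail(4)=3 chase 'c': 3→2 ⇒ 7;  out=∅∪out(7)={2}
  fail(11) 'cbbb': from fail(10)=1 chase 'b': 1→0 ⇒ 1;  out=∅∪out(1)={0}
  fail(14) 'aaab': from fail(4)=3 chase 'b': 3→2 ⇒ 24;  out=∅∪out(24)={0,7}
  fail(19) 'baca': from fail(18)=7 chase 'a': 7→8→0 ⇒ 2;  out=∅∪out(2)=∅
  fail(22) 'acca': from fail(21)=8 chase 'a': 8→0 ⇒ 2;  out=∅∪out(2)=∅
  fail(6) 'aaacc': from fail(5)=7 chase 'c': 7 ⇒ 21;  out={1}∪out(21)={1}
  fail(12) 'cbbba': from fail(11)=1 chase 'a': 1 ⇒ 17;  out=∅∪out(17)=∅
  fail(15) 'aaaba': from fail(14)=24 chase 'a': 24→1 ⇒ 17;  out=∅∪out(17)=∅
  fail(20) 'bacac': from fail(19)=2 chase 'c': 2 ⇒ 7;  out={5}∪out(7)={2,5}
  fail(23) 'accac': from fail(22)=2 chase 'c': 2 ⇒ 7;  out={6}∪out(7)={2,6}
  fail(13) 'cbbbab': from fail(12)=17 chase 'b': 17→2 ⇒ 24;  out={3}∪out(24)={0,3,7}
  fail(16) 'aaabaa': from fail(15)=17 chase 'a': 17→2 ⇒ 3;  out={4}∪out(3)={4}

Text stream:
[0] read 'a'  n0⇒n2
[1] read 'c'  n2⇒n7  emit P2@[0:1]
[2] read 'a'  n7⇒n2 (fail-walked)
[3] read 'b'  n2⇒n24  emit P0@[3:3],P7@[2:3]
[4] read 'c'  n24⇒n8 (fail-walked)
[5] read 'c'  n8⇒n8 (fail-walked)
[6] read 'b'  n8⇒n9  emit P0@[6:6]
[7] read 'b'  n9⇒n10  emit P0@[7:7]
[8] read 'b'  n10⇒n11  emit P0@[8:8]
[9] read 'a'  n11⇒n12
[10] read 'b'  n12⇒n13  emit P0@[10:10],P3@[5:10],P7@[9:10]
[11] read 'a'  n13⇒n17 (fail-walked)
[12] read 'a'  n17⇒n3 (fail-walked)
[13] read 'a'  n3⇒n4
[14] read 'c'  n4⇒n5  emit P2@[13:14]
[15] read 'c'  n5⇒n6  emit P1@[11:15]
[16] read 'a'  n6⇒n22 (fail-walked)
[17] read 'c'  n22⇒n23  emit P2@[16:17],P6@[13:17]
[18] read 'c'  n23⇒n21 (fail-walked)
[19] read 'b'  n21⇒n9 (fail-walked)  emit P0@[19:19]
[20] read 'b'  n9⇒n10  emit P0@[20:20]
[21] read 'b'  n10⇒n11  emit P0@[21:21]

Result: [[1,2],[3,0],[3,7],[6,0],[7,0],[8,0],[10,0],[10,3],[10,7],[14,2],[15,1],[17,2],[17,6],[19,0],[20,0],[21,0]]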